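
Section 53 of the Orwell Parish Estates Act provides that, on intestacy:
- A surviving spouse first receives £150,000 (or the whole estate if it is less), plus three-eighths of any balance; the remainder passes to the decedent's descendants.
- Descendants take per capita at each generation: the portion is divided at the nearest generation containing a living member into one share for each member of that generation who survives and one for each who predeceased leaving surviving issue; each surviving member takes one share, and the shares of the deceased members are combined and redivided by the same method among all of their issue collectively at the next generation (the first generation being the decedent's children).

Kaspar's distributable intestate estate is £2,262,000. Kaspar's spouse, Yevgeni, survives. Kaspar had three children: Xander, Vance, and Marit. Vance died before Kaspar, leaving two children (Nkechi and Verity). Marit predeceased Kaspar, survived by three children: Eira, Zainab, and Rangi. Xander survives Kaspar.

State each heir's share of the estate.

Yevgeni first takes £150,000, leaving a balance of £2,112,000. Yevgeni then takes three-eighths of the balance (£792,000), for a total of £942,000. The remaining £1,320,000 passes to the descendants.
The descendants' portion (£1,320,000) is divided at the children's generation into 3 shares of £440,000. Xander takes £440,000. The 2 shares of the deceased (Vance and Marit) are combined into a pool of £880,000.
That pool (£880,000) is divided at the grandchildren's generation equally among Nkechi, Verity, Eira, Zainab, and Rangi: £176,000 each.

Yevgeni: £942,000; Xander: £440,000; Nkechi: £176,000; Verity: £176,000; Eira: £176,000; Zainab: £176,000; Rangi: £176,000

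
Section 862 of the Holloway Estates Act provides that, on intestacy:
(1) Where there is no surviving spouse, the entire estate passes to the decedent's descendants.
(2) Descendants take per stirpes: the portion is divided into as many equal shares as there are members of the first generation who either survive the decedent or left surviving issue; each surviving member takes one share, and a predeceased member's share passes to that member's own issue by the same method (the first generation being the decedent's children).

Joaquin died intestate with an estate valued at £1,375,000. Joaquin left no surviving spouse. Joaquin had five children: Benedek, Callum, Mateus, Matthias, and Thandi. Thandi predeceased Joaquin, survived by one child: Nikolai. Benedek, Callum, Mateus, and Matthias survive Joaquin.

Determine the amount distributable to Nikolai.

The entire £1,375,000 passes to the descendants.
That amount (£1,375,000) is divided into 5 shares of £275,000: Benedek, Callum, Mateus, and Matthias each take £275,000; Thandi's £275,000 share passes to Thandi's issue.
Thandi's share (£275,000) passes entirely to Nikolai.

Nikolai receives £275,000.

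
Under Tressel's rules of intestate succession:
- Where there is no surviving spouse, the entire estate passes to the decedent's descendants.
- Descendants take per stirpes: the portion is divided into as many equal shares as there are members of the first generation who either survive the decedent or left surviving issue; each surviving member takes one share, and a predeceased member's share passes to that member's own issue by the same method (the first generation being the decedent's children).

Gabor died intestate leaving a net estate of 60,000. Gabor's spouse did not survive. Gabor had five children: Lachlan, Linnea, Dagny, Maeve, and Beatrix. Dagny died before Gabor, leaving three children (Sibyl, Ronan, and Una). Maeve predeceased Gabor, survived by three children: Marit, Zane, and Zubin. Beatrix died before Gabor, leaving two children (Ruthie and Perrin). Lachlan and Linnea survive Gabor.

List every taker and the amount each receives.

The entire 60,000 passes to the descendants.
That amount (60,000) is divided into 5 shares of 12,000: Lachlan and Linnea each take 12,000; Dagny's 12,000 share passes to Dagny's issue; Maeve's 12,000 share passes to Maeve's issue; Beatrix's 12,000 share passes to Beatrix's issue.
Dagny's share (12,000) is divided into 3 shares of 4,000: Sibyl, Ronan, and Una each take 4,000.
Maeve's share (12,000) is divided into 3 shares of 4,000: Marit, Zane, and Zubin each take 4,000.
Beatrix's share (12,000) is divided into 2 shares of 6,000: Ruthie and Perrin each take 6,000.

Lachlan: 12,000; Linnea: 12,000; Sibyl: 4,000; Ronan: 4,000; Una: 4,000; Marit: 4,000; Zane: 4,000; Zubin: 4,000; Ruthie: 6,000; Perrin: 6,000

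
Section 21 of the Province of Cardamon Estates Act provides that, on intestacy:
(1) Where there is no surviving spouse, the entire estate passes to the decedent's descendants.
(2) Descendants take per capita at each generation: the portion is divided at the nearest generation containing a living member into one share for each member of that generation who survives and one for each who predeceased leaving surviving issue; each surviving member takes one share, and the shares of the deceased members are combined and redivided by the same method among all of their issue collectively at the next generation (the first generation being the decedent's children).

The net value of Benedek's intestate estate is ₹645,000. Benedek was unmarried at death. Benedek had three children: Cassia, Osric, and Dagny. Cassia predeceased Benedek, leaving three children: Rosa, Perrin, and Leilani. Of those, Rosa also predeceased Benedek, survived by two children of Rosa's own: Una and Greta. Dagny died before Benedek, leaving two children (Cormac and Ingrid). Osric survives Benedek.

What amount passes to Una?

The entire ₹645,000 passes to the descendants.
That amount (₹645,000) is divided at the children's generation into 3 shares of ₹215,000. Osric takes ₹215,000. The 2 shares of the deceased (Cassia and Dagny) are combined into a pool of ₹430,000.
That pool (₹430,000) is divided at the grandchildren's generation into 5 shares of ₹86,000. Perrin, Leilani, Cormac, and Ingrid each take ₹86,000. The remaining share for the deceased Rosa (₹86,000) is carried to the next generation.
That pool (₹86,000) is divided at the great-grandchildren's generation equally among Una and Greta: ₹43,000 each.

Una receives ₹43,000.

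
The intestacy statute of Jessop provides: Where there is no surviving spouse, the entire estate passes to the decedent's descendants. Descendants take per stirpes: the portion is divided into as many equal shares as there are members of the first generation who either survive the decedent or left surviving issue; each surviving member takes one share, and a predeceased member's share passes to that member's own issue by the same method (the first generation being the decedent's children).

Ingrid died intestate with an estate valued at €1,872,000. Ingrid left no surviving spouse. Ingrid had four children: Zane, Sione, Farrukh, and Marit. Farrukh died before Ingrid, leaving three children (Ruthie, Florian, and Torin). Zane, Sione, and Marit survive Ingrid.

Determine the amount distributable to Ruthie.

Ruthie receives €156,000.

The entire €1,872,000 passes to the descendants.
That amount (€1,872,000) is divided into 4 shares of €468,000: Zane, Sione, and Marit each take €468,000; Farrukh's €468,000 share passes to Farrukh's issue.
Farrukh's share (€468,000) is divided into 3 shares of €156,000: Ruthie, Florian, and Torin each take €156,000.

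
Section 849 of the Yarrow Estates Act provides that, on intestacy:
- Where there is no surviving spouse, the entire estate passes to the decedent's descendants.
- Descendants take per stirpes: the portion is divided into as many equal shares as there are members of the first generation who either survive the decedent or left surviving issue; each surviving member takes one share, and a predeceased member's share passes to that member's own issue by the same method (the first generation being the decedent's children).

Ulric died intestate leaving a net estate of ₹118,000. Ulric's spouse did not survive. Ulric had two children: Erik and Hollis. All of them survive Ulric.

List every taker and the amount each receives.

Erik: ₹59,000; Hollis: ₹59,000

The entire ₹118,000 passes to the descendants.
That amount (₹118,000) is divided into 2 shares of ₹59,000: Erik and Hollis each take ₹59,000.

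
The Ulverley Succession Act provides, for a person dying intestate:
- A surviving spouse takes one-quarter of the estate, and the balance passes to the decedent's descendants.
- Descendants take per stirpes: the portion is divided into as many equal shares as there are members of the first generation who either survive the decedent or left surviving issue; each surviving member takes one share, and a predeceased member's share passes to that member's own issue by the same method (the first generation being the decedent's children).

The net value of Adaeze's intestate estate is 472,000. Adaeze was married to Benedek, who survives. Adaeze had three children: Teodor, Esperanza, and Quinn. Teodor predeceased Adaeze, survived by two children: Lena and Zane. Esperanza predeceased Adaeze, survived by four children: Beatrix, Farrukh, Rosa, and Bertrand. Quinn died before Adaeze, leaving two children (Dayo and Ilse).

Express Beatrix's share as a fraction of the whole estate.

Benedek takes one-quarter of 472,000 = 118,000. The remaining 354,000 passes to the descendants.
The descendants' portion (354,000) is divided into 3 shares of 118,000: Teodor's 118,000 share passes to Teodor's issue; Esperanza's 118,000 share passes to Esperanza's issue; Quinn's 118,000 share passes to Quinn's issue.
Teodor's share (118,000) is divided into 2 shares of 59,000: Lena and Zane each take 59,000.
Esperanza's share (118,000) is divided into 4 shares of 29,500: Beatrix, Farrukh, Rosa, and Bertrand each take 29,500.
Quinn's share (118,000) is divided into 2 shares of 59,000: Dayo and Ilse each take 59,000.

Beatrix receives 1/16 of the estate.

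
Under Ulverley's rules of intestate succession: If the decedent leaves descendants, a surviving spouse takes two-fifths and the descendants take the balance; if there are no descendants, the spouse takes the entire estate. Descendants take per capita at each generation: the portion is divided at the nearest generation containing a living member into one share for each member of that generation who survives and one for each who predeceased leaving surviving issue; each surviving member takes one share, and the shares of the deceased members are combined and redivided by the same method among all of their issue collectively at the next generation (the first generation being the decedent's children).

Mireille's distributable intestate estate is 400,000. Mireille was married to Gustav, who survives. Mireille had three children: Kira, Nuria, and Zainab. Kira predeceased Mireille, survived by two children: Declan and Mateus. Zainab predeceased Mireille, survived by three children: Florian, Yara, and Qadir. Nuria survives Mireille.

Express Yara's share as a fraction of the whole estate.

Gustav takes two-fifths of 400,000 = 160,000. The remaining 240,000 passes to the descendants.
The descendants' portion (240,000) is divided at the children's generation into 3 shares of 80,000. Nuria takes 80,000. The 2 shares of the deceased (Kira and Zainab) are combined into a pool of 160,000.
That pool (160,000) is divided at the grandchildren's generation equally among Declan, Mateus, Florian, Yara, and Qadir: 32,000 each.

Yara receives 2/25 of the estate.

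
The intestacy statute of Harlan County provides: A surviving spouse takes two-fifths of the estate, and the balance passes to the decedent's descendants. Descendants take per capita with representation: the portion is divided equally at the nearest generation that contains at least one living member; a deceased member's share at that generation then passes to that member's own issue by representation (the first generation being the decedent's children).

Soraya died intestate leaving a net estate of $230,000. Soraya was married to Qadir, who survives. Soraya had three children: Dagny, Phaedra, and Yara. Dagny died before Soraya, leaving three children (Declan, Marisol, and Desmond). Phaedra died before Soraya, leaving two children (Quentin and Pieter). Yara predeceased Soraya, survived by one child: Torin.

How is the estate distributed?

Qadir takes two-fifths of $230,000 = $92,000. The remaining $138,000 passes to the descendants.
No child survives, so the initial division is made at the grandchildren's generation.
The descendants' portion ($138,000) is divided into 6 shares of $23,000: Declan, Marisol, Desmond, Quentin, Pieter, and Torin each take $23,000.

Qadir: $92,000; Declan: $23,000; Marisol: $23,000; Desmond: $23,000; Quentin: $23,000; Pieter: $23,000; Torin: $23,000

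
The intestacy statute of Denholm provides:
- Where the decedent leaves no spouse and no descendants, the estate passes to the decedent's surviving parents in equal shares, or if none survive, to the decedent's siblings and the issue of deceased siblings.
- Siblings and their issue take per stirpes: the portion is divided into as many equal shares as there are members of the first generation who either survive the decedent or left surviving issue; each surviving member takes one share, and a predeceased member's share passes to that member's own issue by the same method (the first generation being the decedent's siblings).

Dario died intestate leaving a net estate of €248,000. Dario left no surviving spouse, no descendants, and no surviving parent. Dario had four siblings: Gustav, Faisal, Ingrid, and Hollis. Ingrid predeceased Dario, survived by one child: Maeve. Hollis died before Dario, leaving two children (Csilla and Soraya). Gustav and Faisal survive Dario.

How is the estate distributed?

Gustav: €62,000; Faisal: €62,000; Maeve: €62,000; Csilla: €31,000; Soraya: €31,000

The entire €248,000 passes to the siblings and their issue.
That amount (€248,000) is divided into 4 shares of €62,000: Gustav and Faisal each take €62,000; Ingrid's €62,000 share passes to Ingrid's issue; Hollis's €62,000 share passes to Hollis's issue.
Ingrid's share (€62,000) passes entirely to Maeve.
Hollis's share (€62,000) is divided into 2 shares of €31,000: Csilla and Soraya each take €31,000.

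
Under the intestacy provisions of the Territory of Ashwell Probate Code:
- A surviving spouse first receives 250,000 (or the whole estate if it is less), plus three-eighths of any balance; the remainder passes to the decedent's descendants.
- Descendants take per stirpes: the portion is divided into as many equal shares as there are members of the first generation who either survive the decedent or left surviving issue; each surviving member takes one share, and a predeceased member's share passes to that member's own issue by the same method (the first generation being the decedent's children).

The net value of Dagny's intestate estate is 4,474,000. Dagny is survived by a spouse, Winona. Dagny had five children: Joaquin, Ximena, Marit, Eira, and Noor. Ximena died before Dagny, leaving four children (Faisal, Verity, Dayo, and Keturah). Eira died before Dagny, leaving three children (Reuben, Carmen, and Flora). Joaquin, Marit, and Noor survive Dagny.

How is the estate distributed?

Winona: 1,834,000; Joaquin: 528,000; Faisal: 132,000; Verity: 132,000; Dayo: 132,000; Keturah: 132,000; Marit: 528,000; Reuben: 176,000; Carmen: 176,000; Flora: 176,000; Noor: 528,000

Winona first takes 250,000, leaving a balance of 4,224,000. Winona then takes three-eighths of the balance (1,584,000), for a total of 1,834,000. The remaining 2,640,000 passes to the descendants.
The descendants' portion (2,640,000) is divided into 5 shares of 528,000: Joaquin, Marit, and Noor each take 528,000; Ximena's 528,000 share passes to Ximena's issue; Eira's 528,000 share passes to Eira's issue.
Ximena's share (528,000) is divided into 4 shares of 132,000: Faisal, Verity, Dayo, and Keturah each take 132,000.
Eira's share (528,000) is divided into 3 shares of 176,000: Reuben, Carmen, and Flora each take 176,000.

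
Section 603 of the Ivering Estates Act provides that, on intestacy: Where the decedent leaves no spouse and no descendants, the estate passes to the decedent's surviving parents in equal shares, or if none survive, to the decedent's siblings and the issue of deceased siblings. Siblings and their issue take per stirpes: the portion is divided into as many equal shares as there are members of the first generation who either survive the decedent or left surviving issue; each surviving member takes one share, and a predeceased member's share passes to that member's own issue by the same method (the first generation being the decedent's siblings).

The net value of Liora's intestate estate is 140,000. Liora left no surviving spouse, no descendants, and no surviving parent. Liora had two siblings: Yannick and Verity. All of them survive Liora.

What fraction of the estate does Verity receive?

The entire 140,000 passes to the siblings and their issue.
That amount (140,000) is divided into 2 shares of 70,000: Yannick and Verity each take 70,000.

Verity receives 1/2 of the estate.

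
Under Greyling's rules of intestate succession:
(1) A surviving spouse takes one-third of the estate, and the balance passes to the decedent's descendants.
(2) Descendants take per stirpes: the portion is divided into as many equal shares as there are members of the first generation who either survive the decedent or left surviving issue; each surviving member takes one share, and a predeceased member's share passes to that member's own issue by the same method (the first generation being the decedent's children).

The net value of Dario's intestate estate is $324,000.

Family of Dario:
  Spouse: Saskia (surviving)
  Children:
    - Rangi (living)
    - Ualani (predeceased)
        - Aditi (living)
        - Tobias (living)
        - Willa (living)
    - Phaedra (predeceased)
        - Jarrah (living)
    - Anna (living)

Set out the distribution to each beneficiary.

Saskia: $108,000; Rangi: $54,000; Aditi: $18,000; Tobias: $18,000; Willa: $18,000; Jarrah: $54,000; Anna: $54,000

Saskia takes one-third of $324,000 = $108,000. The remaining $216,000 passes to the descendants.
The descendants' portion ($216,000) is divided into 4 shares of $54,000: Rangi and Anna each take $54,000; Ualani's $54,000 share passes to Ualani's issue; Phaedra's $54,000 share passes to Phaedra's issue.
Ualani's share ($54,000) is divided into 3 shares of $18,000: Aditi, Tobias, and Willa each take $18,000.
Phaedra's share ($54,000) passes entirely to Jarrah.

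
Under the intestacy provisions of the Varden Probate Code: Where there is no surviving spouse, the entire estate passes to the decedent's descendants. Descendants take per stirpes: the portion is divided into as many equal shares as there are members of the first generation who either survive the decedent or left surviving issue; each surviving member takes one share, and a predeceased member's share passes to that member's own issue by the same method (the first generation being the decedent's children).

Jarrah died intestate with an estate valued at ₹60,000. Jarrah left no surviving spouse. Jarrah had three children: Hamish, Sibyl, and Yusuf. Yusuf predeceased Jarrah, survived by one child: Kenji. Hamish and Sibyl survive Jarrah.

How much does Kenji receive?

The entire ₹60,000 passes to the descendants.
That amount (₹60,000) is divided into 3 shares of ₹20,000: Hamish and Sibyl each take ₹20,000; Yusuf's ₹20,000 share passes to Yusuf's issue.
Yusuf's share (₹20,000) passes entirely to Kenji.

Kenji receives ₹20,000.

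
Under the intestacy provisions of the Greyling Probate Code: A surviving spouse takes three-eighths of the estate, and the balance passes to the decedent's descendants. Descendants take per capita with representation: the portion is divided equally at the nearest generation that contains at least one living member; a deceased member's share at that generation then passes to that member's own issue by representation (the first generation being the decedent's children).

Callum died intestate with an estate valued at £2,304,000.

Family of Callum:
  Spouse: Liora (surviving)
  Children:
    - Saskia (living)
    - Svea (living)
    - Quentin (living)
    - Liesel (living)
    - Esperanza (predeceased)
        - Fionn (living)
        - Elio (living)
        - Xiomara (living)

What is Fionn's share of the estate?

Fionn receives £96,000.

Liora takes three-eighths of £2,304,000 = £864,000. The remaining £1,440,000 passes to the descendants.
The descendants' portion (£1,440,000) is divided into 5 shares of £288,000: Saskia, Svea, Quentin, and Liesel each take £288,000; Esperanza's £288,000 share passes to Esperanza's issue.
Esperanza's share (£288,000) is divided into 3 shares of £96,000: Fionn, Elio, and Xiomara each take £96,000.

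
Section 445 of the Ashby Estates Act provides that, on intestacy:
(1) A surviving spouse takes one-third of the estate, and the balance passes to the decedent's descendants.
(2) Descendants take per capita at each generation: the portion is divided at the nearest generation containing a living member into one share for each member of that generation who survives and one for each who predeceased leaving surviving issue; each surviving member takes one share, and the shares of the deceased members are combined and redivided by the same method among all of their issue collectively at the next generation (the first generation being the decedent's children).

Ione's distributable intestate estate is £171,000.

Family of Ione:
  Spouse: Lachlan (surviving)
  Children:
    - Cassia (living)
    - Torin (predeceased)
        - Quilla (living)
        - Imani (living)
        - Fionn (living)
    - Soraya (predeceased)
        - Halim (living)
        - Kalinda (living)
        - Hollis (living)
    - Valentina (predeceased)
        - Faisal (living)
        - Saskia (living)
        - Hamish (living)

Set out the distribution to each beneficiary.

Lachlan: £57,000; Cassia: £28,500; Quilla: £9,500; Imani: £9,500; Fionn: £9,500; Halim: £9,500; Kalinda: £9,500; Hollis: £9,500; Faisal: £9,500; Saskia: £9,500; Hamish: £9,500

Lachlan takes one-third of £171,000 = £57,000. The remaining £114,000 passes to the descendants.
The descendants' portion (£114,000) is divided at the children's generation into 4 shares of £28,500. Cassia takes £28,500. The 3 shares of the deceased (Torin, Soraya, and Valentina) are combined into a pool of £85,500.
That pool (£85,500) is divided at the grandchildren's generation equally among Quilla, Imani, Fionn, Halim, Kalinda, Hollis, Faisal, Saskia, and Hamish: £9,500 each.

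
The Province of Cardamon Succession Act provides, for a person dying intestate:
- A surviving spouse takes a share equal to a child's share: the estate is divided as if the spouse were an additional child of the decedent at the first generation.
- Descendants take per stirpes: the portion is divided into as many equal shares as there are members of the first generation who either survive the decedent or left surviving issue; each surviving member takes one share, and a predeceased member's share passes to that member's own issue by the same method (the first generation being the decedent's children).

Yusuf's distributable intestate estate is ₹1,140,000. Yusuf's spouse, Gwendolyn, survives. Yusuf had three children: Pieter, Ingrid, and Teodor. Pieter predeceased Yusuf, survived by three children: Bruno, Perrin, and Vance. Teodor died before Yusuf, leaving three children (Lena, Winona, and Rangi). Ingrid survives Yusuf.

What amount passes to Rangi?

The spouse counts as an additional share at the children's level, so there are 4 primary shares of ₹285,000. Gwendolyn takes one such share (₹285,000).
The children's combined portion (₹855,000) is divided into 3 shares of ₹285,000: Ingrid takes ₹285,000; Pieter's ₹285,000 share passes to Pieter's issue; Teodor's ₹285,000 share passes to Teodor's issue.
Pieter's share (₹285,000) is divided into 3 shares of ₹95,000: Bruno, Perrin, and Vance each take ₹95,000.
Teodor's share (₹285,000) is divided into 3 shares of ₹95,000: Lena, Winona, and Rangi each take ₹95,000.

Rangi receives ₹95,000.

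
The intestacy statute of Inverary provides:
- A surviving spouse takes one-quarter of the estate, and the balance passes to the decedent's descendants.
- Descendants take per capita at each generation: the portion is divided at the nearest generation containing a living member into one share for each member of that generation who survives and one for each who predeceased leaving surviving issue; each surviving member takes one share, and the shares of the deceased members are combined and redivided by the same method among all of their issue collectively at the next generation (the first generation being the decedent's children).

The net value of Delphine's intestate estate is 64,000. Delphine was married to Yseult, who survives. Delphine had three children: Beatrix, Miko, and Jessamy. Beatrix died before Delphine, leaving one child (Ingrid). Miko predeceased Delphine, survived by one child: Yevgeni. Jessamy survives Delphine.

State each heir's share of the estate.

Yseult: 16,000; Ingrid: 16,000; Yevgeni: 16,000; Jessamy: 16,000

Yseult takes one-quarter of 64,000 = 16,000. The remaining 48,000 passes to the descendants.
The descendants' portion (48,000) is divided at the children's generation into 3 shares of 16,000. Jessamy takes 16,000. The 2 shares of the deceased (Beatrix and Miko) are combined into a pool of 32,000.
That pool (32,000) is divided at the grandchildren's generation equally among Ingrid and Yevgeni: 16,000 each.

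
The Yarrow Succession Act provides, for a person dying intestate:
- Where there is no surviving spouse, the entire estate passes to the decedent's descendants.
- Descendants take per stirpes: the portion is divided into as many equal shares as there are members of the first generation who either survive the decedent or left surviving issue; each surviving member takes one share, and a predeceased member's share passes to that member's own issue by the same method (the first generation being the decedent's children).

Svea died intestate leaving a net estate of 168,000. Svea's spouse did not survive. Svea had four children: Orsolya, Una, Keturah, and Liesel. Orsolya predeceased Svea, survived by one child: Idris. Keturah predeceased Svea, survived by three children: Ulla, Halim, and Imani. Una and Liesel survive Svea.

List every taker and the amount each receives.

The entire 168,000 passes to the descendants.
That amount (168,000) is divided into 4 shares of 42,000: Una and Liesel each take 42,000; Orsolya's 42,000 share passes to Orsolya's issue; Keturah's 42,000 share passes to Keturah's issue.
Orsolya's share (42,000) passes entirely to Idris.
Keturah's share (42,000) is divided into 3 shares of 14,000: Ulla, Halim, and Imani each take 14,000.

Idris: 42,000; Una: 42,000; Ulla: 14,000; Halim: 14,000; Imani: 14,000; Liesel: 42,000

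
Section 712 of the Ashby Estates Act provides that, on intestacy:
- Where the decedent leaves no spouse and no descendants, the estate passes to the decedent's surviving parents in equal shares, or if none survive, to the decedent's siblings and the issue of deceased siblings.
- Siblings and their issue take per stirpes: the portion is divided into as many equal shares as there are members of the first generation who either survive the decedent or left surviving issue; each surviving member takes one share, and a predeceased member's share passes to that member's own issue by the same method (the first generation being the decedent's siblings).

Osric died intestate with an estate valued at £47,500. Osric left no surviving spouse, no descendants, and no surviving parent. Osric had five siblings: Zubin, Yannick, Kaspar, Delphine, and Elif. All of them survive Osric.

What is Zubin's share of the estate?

Zubin receives £9,500.

The entire £47,500 passes to the siblings and their issue.
That amount (£47,500) is divided into 5 shares of £9,500: Zubin, Yannick, Kaspar, Delphine, and Elif each take £9,500.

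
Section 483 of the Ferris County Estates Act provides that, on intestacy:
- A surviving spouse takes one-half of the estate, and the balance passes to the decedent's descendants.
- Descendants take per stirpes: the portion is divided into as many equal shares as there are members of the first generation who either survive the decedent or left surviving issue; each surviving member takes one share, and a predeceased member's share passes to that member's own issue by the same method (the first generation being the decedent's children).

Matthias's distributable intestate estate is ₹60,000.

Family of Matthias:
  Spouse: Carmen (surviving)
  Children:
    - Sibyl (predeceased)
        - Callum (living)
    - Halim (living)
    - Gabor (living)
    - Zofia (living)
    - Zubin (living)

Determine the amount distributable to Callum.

Carmen takes one-half of ₹60,000 = ₹30,000. The remaining ₹30,000 passes to the descendants.
The descendants' portion (₹30,000) is divided into 5 shares of ₹6,000: Halim, Gabor, Zofia, and Zubin each take ₹6,000; Sibyl's ₹6,000 share passes to Sibyl's issue.
Sibyl's share (₹6,000) passes entirely to Callum.

Callum receives ₹6,000.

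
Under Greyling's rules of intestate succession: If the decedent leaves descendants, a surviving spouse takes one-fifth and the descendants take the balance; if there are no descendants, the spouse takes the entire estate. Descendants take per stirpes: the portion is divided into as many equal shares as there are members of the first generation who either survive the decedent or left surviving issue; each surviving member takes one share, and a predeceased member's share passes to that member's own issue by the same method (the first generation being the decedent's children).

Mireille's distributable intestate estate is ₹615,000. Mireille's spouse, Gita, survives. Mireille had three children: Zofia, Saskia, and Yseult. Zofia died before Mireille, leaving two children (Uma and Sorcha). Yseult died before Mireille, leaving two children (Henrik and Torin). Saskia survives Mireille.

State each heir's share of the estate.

Gita: ₹123,000; Uma: ₹82,000; Sorcha: ₹82,000; Saskia: ₹164,000; Henrik: ₹82,000; Torin: ₹82,000

Gita takes one-fifth of ₹615,000 = ₹123,000. The remaining ₹492,000 passes to the descendants.
The descendants' portion (₹492,000) is divided into 3 shares of ₹164,000: Saskia takes ₹164,000; Zofia's ₹164,000 share passes to Zofia's issue; Yseult's ₹164,000 share passes to Yseult's issue.
Zofia's share (₹164,000) is divided into 2 shares of ₹82,000: Uma and Sorcha each take ₹82,000.
Yseult's share (₹164,000) is divided into 2 shares of ₹82,000: Henrik and Torin each take ₹82,000.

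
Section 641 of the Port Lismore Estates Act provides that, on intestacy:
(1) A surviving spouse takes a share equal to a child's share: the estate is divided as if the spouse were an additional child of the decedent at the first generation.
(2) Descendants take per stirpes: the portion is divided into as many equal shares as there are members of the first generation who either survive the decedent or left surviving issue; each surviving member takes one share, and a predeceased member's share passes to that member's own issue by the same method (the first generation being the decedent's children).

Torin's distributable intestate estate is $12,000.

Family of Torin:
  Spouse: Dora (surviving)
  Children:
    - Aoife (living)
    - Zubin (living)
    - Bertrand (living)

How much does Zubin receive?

Zubin receives $3,000.

The spouse counts as an additional share at the children's level, so there are 4 primary shares of $3,000. Dora takes one such share ($3,000).
The children's combined portion ($9,000) is divided into 3 shares of $3,000: Aoife, Zubin, and Bertrand each take $3,000.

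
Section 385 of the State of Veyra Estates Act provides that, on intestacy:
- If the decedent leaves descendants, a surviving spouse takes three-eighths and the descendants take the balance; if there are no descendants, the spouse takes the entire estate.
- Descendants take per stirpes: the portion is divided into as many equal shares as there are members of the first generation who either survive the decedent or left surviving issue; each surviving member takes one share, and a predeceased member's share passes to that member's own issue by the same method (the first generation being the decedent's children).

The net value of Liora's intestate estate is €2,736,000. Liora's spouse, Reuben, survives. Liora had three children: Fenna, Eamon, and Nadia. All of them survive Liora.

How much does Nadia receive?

Reuben takes three-eighths of €2,736,000 = €1,026,000. The remaining €1,710,000 passes to the descendants.
The descendants' portion (€1,710,000) is divided into 3 shares of €570,000: Fenna, Eamon, and Nadia each take €570,000.

Nadia receives €570,000.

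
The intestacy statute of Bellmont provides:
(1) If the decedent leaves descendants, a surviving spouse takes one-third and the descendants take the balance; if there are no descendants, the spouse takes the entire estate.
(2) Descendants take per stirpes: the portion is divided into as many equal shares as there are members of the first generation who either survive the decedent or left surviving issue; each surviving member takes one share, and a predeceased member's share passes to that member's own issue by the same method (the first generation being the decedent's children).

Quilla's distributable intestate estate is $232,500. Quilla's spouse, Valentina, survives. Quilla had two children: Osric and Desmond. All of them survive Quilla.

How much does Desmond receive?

Valentina takes one-third of $232,500 = $77,500. The remaining $155,000 passes to the descendants.
The descendants' portion ($155,000) is divided into 2 shares of $77,500: Osric and Desmond each take $77,500.

Desmond receives $77,500.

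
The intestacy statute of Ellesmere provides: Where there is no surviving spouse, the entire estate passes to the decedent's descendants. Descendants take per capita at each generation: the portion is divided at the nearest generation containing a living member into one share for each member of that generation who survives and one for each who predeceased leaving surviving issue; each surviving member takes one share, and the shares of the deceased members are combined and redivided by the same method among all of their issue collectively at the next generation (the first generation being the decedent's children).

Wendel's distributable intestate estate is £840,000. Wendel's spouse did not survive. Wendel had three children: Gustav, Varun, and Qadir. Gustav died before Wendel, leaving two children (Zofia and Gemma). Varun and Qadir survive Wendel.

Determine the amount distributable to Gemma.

The entire £840,000 passes to the descendants.
That amount (£840,000) is divided at the children's generation into 3 shares of £280,000. Varun and Qadir each take £280,000. The remaining share for the deceased Gustav (£280,000) is carried to the next generation.
That pool (£280,000) is divided at the grandchildren's generation equally among Zofia and Gemma: £140,000 each.

Gemma receives £140,000.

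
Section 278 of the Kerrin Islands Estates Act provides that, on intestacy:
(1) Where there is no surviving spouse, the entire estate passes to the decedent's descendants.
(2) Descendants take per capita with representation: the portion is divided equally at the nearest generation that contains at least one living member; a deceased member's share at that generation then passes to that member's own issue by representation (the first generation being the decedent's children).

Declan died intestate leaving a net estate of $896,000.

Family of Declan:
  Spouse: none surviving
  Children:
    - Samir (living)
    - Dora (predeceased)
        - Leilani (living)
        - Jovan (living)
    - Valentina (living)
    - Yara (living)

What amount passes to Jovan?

The entire $896,000 passes to the descendants.
That amount ($896,000) is divided into 4 shares of $224,000: Samir, Valentina, and Yara each take $224,000; Dora's $224,000 share passes to Dora's issue.
Dora's share ($224,000) is divided into 2 shares of $112,000: Leilani and Jovan each take $112,000.

Jovan receives $112,000.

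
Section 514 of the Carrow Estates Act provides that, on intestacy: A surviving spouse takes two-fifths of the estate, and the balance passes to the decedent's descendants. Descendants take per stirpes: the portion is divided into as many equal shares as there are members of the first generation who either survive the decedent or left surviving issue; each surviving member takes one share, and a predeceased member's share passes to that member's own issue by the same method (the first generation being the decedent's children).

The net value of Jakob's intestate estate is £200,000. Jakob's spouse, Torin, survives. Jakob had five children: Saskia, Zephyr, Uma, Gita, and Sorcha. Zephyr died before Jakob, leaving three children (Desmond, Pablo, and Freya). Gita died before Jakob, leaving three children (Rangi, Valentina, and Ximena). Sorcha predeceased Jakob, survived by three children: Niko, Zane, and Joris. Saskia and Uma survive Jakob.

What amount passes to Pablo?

Torin takes two-fifths of £200,000 = £80,000. The remaining £120,000 passes to the descendants.
The descendants' portion (£120,000) is divided into 5 shares of £24,000: Saskia and Uma each take £24,000; Zephyr's £24,000 share passes to Zephyr's issue; Gita's £24,000 share passes to Gita's issue; Sorcha's £24,000 share passes to Sorcha's issue.
Zephyr's share (£24,000) is divided into 3 shares of £8,000: Desmond, Pablo, and Freya each take £8,000.
Gita's share (£24,000) is divided into 3 shares of £8,000: Rangi, Valentina, and Ximena each take £8,000.
Sorcha's share (£24,000) is divided into 3 shares of £8,000: Niko, Zane, and Joris each take £8,000.

Pablo receives £8,000.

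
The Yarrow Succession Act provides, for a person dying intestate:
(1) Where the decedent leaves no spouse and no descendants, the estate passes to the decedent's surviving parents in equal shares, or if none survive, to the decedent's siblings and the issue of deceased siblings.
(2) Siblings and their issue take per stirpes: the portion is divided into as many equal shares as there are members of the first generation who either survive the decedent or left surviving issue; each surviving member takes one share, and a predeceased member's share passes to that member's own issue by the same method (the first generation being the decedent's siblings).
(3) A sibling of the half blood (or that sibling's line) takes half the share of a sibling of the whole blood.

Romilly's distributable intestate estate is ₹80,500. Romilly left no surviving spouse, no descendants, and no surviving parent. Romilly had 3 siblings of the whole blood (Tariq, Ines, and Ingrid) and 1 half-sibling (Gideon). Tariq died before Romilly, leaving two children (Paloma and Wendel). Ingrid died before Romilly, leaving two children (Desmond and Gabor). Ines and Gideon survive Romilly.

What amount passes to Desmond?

The entire ₹80,500 passes to the siblings and their issue.
Counting each half-blood sibling's line as half a unit, there are 7/2 units in ₹80,500, so one unit is ₹23,000. Whole-blood lines (Tariq, Ines, and Ingrid) take ₹23,000 each; half-blood lines (Gideon) take ₹11,500 each.
Tariq's share (₹23,000) is divided into 2 shares of ₹11,500: Paloma and Wendel each take ₹11,500.
Ingrid's share (₹23,000) is divided into 2 shares of ₹11,500: Desmond and Gabor each take ₹11,500.

Desmond receives ₹11,500.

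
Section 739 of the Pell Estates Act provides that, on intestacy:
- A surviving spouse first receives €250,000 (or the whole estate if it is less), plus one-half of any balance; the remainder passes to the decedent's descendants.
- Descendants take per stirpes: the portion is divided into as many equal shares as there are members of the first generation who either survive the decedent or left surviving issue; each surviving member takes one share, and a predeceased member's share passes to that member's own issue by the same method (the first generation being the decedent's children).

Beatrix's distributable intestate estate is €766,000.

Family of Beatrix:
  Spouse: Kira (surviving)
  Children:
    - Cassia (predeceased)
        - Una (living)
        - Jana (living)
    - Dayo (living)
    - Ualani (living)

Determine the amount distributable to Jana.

Kira first takes €250,000, leaving a balance of €516,000. Kira then takes one-half of the balance (€258,000), for a total of €508,000. The remaining €258,000 passes to the descendants.
The descendants' portion (€258,000) is divided into 3 shares of €86,000: Dayo and Ualani each take €86,000; Cassia's €86,000 share passes to Cassia's issue.
Cassia's share (€86,000) is divided into 2 shares of €43,000: Una and Jana each take €43,000.

Jana receives €43,000.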